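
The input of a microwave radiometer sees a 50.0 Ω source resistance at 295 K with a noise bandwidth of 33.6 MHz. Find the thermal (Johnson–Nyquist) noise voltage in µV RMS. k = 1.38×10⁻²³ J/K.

V_n = √(4kTRB)
4kTRB = 4 × 1.38×10⁻²³ × 295 × 5.00×10¹ × 3.36×10⁷ = 2.74×10⁻¹¹ V²
V_n = √(2.74×10⁻¹¹) = 5.23×10⁻⁶ V = 5.23 µV

5.23 µV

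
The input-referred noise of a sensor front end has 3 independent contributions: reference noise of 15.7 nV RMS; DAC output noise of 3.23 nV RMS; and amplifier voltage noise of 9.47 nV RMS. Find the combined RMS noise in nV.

Uncorrelated sources add in power (mean-square): V_tot = √(ΣV_i²)
V_tot = √[(1.57×10⁻⁸)² + (3.23×10⁻⁹)² + (9.47×10⁻⁹)²] = 1.86×10⁻⁸ V = 18.6 nV

18.6 nV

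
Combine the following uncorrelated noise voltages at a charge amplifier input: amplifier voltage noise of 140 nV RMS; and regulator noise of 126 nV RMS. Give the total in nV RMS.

Uncorrelated sources add in power (mean-square): V_tot = √(ΣV_i²)
V_tot = √[(1.40×10⁻⁷)² + (1.26×10⁻⁷)²] = 1.88×10⁻⁷ V = 188 nV

188 nV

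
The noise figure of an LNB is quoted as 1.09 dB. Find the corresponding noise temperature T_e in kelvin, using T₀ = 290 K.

82.7 K

F = 10^(1.09/10) = 1.28529
T_e = (F − 1)·T₀ = (1.28529 − 1) × 290 = 82.7 K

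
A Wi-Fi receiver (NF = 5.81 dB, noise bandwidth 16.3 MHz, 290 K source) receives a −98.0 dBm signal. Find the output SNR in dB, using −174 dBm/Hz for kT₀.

−1.9 dB

Noise floor: N = −174 + 10 log₁₀(B) + NF
10 log₁₀(1.63×10⁷) = 72.12 dB
N = −174 + 72.12 + 5.81 = −96.07 dBm
SNR = P_sig − N = −98.0 − (−96.07) = −1.93 dB → −1.9 dB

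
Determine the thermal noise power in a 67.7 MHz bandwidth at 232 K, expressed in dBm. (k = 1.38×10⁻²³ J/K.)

−96.6 dBm

P_n = kTB = 1.38×10⁻²³ × 232 × 6.77×10⁷ = 2.17×10⁻¹³ W
In dBm: 10 log₁₀(2.17×10⁻¹³ / 10⁻³) = −96.6 dBm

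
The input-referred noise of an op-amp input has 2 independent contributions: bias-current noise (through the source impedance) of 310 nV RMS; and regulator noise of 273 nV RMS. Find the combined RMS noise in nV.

413 nV

Uncorrelated sources add in power (mean-square): V_tot = √(ΣV_i²)
V_tot = √[(3.10×10⁻⁷)² + (2.73×10⁻⁷)²] = 4.13×10⁻⁷ V = 413 nV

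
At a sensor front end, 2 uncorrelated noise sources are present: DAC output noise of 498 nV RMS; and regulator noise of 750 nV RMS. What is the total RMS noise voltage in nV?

900 nV

Uncorrelated sources add in power (mean-square): V_tot = √(ΣV_i²)
V_tot = √[(4.98×10⁻⁷)² + (7.50×10⁻⁷)²] = 9.00×10⁻⁷ V = 900 nV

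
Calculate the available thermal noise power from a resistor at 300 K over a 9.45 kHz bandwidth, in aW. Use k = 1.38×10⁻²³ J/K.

39.1 aW

P_n = kTB = 1.38×10⁻²³ × 300 × 9.45×10³ = 3.91×10⁻¹⁷ W = 39.1 aW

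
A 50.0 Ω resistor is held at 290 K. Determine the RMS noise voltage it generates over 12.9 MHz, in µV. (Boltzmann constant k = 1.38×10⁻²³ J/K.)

V_n = √(4kTRB)
4kTRB = 4 × 1.38×10⁻²³ × 290 × 5.00×10¹ × 1.29×10⁷ = 1.03×10⁻¹¹ V²
V_n = √(1.03×10⁻¹¹) = 3.21×10⁻⁶ V = 3.21 µV

3.21 µV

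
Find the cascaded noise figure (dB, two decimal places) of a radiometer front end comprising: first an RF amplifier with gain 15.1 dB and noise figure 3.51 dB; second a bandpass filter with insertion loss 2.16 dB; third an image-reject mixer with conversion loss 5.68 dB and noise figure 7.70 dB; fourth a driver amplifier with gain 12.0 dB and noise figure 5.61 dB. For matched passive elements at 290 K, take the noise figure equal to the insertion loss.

Convert to linear (a loss of L dB is a gain of −L dB): F_i = 10^(NF_i/10), G_i = 10^(G_i,dB/10)
  Stage 1: F_1 = 10^(3.51/10) = 2.244, G_1 = 10^(15.1/10) = 32.36
  Stage 2: F_2 = 10^(2.16/10) = 1.644, G_2 = 10^(−2.16/10) = 0.6081
  Stage 3: F_3 = 10^(7.70/10) = 5.888, G_3 = 10^(−5.68/10) = 0.2704
  Stage 4: F_4 = 10^(5.61/10) = 3.639, G_4 = 10^(12.0/10) = 15.85
Friis cascade:
  F = 2.244 + (1.644 − 1)/32.36 + (5.888 − 1)/19.68 + (3.639 − 1)/5.321 = 3.008
NF = 10 log₁₀(3.008) = 4.78 dB

4.78 dB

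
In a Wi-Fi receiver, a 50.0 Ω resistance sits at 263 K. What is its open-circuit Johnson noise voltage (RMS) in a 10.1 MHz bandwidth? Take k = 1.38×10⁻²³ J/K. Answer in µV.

2.71 µV

V_n = √(4kTRB)
4kTRB = 4 × 1.38×10⁻²³ × 263 × 5.00×10¹ × 1.01×10⁷ = 7.33×10⁻¹² V²
V_n = √(7.33×10⁻¹²) = 2.71×10⁻⁶ V = 2.71 µV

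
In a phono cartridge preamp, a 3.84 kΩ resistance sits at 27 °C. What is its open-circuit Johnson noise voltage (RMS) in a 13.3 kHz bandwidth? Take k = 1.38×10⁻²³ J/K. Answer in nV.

T = 27 °C + 273.15 = 300.15 K
V_n = √(4kTRB)
4kTRB = 4 × 1.38×10⁻²³ × 300.15 × 3.84×10³ × 1.33×10⁴ = 8.46×10⁻¹³ V²
V_n = √(8.46×10⁻¹³) = 9.20×10⁻⁷ V = 920 nV

920 nV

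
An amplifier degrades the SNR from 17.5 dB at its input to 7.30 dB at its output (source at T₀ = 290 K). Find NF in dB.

NF (dB) = SNR_in(dB) − SNR_out(dB) when the source is at T₀
NF = 17.5 − 7.30 = 10.20 dB

10.20 dB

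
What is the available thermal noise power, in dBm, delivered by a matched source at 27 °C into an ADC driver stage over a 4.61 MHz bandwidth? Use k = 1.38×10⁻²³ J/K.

−107.2 dBm

T = 27 °C + 273.15 = 300.15 K
P_n = kTB = 1.38×10⁻²³ × 300.15 × 4.61×10⁶ = 1.91×10⁻¹⁴ W
In dBm: 10 log₁₀(1.91×10⁻¹⁴ / 10⁻³) = −107.2 dBm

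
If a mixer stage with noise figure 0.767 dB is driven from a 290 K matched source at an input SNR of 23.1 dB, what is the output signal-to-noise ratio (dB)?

22.333 dB

By definition F = SNR_in/SNR_out, so in dB: SNR_out = SNR_in − NF
SNR_out = 23.1 − 0.767 = 22.333 dB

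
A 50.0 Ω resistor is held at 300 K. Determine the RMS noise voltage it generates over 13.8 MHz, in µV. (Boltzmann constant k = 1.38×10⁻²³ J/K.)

3.38 µV

V_n = √(4kTRB)
4kTRB = 4 × 1.38×10⁻²³ × 300 × 5.00×10¹ × 1.38×10⁷ = 1.14×10⁻¹¹ V²
V_n = √(1.14×10⁻¹¹) = 3.38×10⁻⁶ V = 3.38 µV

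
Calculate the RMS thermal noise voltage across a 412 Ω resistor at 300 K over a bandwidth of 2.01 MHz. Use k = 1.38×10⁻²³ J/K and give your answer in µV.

V_n = √(4kTRB)
4kTRB = 4 × 1.38×10⁻²³ × 300 × 4.12×10² × 2.01×10⁶ = 1.37×10⁻¹¹ V²
V_n = √(1.37×10⁻¹¹) = 3.70×10⁻⁶ V = 3.70 µV

3.70 µV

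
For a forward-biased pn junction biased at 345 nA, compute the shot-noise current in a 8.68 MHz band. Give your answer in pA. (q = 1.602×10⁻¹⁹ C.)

980 pA

I_n = √(2qI·B)
2qI·B = 2 × 1.602×10⁻¹⁹ × 3.45×10⁻⁷ × 8.68×10⁶ = 9.59×10⁻¹⁹ A²
I_n = √(9.59×10⁻¹⁹) = 9.80×10⁻¹⁰ A = 980 pA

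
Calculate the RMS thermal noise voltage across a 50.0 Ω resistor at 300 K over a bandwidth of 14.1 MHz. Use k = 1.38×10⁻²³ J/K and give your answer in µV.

V_n = √(4kTRB)
4kTRB = 4 × 1.38×10⁻²³ × 300 × 5.00×10¹ × 1.41×10⁷ = 1.17×10⁻¹¹ V²
V_n = √(1.17×10⁻¹¹) = 3.42×10⁻⁶ V = 3.42 µV

3.42 µV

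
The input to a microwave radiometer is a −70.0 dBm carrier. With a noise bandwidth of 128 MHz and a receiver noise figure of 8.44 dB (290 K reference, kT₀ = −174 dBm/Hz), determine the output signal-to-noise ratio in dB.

Noise floor: N = −174 + 10 log₁₀(B) + NF
10 log₁₀(1.28×10⁸) = 81.07 dB
N = −174 + 81.07 + 8.44 = −84.49 dBm
SNR = P_sig − N = −70.0 − (−84.49) = 14.49 dB → 14.5 dB

14.5 dB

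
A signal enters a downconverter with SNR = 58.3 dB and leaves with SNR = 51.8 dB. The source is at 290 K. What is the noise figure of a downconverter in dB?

6.5 dB

NF (dB) = SNR_in(dB) − SNR_out(dB) when the source is at T₀
NF = 58.3 − 51.8 = 6.5 dB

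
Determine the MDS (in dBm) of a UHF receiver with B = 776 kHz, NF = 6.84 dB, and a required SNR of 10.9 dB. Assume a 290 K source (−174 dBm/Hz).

−97.4 dBm

Sensitivity = −174 + 10 log₁₀(B) + NF + SNR_min
= −174 + 58.9 + 6.84 + 10.9
= −97.36 dBm → −97.4 dBm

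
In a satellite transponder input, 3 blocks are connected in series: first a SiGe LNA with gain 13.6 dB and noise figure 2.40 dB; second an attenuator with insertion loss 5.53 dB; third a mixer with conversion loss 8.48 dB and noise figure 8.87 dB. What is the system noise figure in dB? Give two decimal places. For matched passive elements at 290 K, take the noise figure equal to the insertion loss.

4.62 dB

Convert to linear (a loss of L dB is a gain of −L dB): F_i = 10^(NF_i/10), G_i = 10^(G_i,dB/10)
  Stage 1: F_1 = 10^(2.40/10) = 1.738, G_1 = 10^(13.6/10) = 22.91
  Stage 2: F_2 = 10^(5.53/10) = 3.573, G_2 = 10^(−5.53/10) = 0.2799
  Stage 3: F_3 = 10^(8.87/10) = 7.709, G_3 = 10^(−8.48/10) = 0.1419
Friis cascade:
  F = 1.738 + (3.573 − 1)/22.91 + (7.709 − 1)/6.412 = 2.896
NF = 10 log₁₀(2.896) = 4.62 dB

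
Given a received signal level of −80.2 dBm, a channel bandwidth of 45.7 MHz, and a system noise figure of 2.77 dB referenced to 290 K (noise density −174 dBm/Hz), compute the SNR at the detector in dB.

14.4 dB

Noise floor: N = −174 + 10 log₁₀(B) + NF
10 log₁₀(4.57×10⁷) = 76.6 dB
N = −174 + 76.6 + 2.77 = −94.63 dBm
SNR = P_sig − N = −80.2 − (−94.63) = 14.43 dB → 14.4 dB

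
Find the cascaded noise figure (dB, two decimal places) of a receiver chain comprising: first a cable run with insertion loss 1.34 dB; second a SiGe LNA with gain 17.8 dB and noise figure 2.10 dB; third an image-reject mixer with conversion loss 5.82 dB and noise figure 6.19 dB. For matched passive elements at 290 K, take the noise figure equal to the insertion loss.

3.58 dB

Convert to linear (a loss of L dB is a gain of −L dB): F_i = 10^(NF_i/10), G_i = 10^(G_i,dB/10)
  Stage 1: F_1 = 10^(1.34/10) = 1.361, G_1 = 10^(−1.34/10) = 0.7345
  Stage 2: F_2 = 10^(2.10/10) = 1.622, G_2 = 10^(17.8/10) = 60.26
  Stage 3: F_3 = 10^(6.19/10) = 4.159, G_3 = 10^(−5.82/10) = 0.2618
Friis cascade:
  F = 1.361 + (1.622 − 1)/0.7345 + (4.159 − 1)/44.26 = 2.279
NF = 10 log₁₀(2.279) = 3.58 dB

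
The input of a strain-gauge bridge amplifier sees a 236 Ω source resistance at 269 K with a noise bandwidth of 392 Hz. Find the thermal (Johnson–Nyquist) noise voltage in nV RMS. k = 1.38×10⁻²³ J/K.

37.1 nV

V_n = √(4kTRB)
4kTRB = 4 × 1.38×10⁻²³ × 269 × 2.36×10² × 3.92×10² = 1.37×10⁻¹⁵ V²
V_n = √(1.37×10⁻¹⁵) = 3.71×10⁻⁸ V = 37.1 nV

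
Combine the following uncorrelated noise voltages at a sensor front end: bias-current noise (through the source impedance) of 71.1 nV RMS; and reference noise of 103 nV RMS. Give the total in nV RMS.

Uncorrelated sources add in power (mean-square): V_tot = √(ΣV_i²)
V_tot = √[(7.11×10⁻⁸)² + (1.03×10⁻⁷)²] = 1.25×10⁻⁷ V = 125 nV

125 nV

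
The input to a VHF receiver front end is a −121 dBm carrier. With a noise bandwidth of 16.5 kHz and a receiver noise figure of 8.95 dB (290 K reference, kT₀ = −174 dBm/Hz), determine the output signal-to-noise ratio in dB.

1.9 dB

Noise floor: N = −174 + 10 log₁₀(B) + NF
10 log₁₀(1.65×10⁴) = 42.17 dB
N = −174 + 42.17 + 8.95 = −122.88 dBm
SNR = P_sig − N = −121 − (−122.88) = 1.88 dB → 1.9 dB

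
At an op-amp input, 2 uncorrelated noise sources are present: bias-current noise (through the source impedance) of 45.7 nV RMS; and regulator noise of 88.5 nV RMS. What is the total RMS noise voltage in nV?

Uncorrelated sources add in power (mean-square): V_tot = √(ΣV_i²)
V_tot = √[(4.57×10⁻⁸)² + (8.85×10⁻⁸)²] = 9.96×10⁻⁸ V = 99.6 nV

99.6 nV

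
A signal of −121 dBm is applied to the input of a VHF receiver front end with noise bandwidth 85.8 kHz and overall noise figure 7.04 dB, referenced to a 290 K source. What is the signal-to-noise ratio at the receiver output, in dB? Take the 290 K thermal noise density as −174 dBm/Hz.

Noise floor: N = −174 + 10 log₁₀(B) + NF
10 log₁₀(8.58×10⁴) = 49.33 dB
N = −174 + 49.33 + 7.04 = −117.63 dBm
SNR = P_sig − N = −121 − (−117.63) = −3.37 dB → −3.4 dB

−3.4 dB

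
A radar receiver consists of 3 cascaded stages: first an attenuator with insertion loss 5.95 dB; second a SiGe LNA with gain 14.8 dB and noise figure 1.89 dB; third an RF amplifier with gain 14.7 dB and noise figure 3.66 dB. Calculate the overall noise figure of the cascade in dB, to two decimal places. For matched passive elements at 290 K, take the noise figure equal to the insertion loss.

Convert to linear (a loss of L dB is a gain of −L dB): F_i = 10^(NF_i/10), G_i = 10^(G_i,dB/10)
  Stage 1: F_1 = 10^(5.95/10) = 3.936, G_1 = 10^(−5.95/10) = 0.2541
  Stage 2: F_2 = 10^(1.89/10) = 1.545, G_2 = 10^(14.8/10) = 30.20
  Stage 3: F_3 = 10^(3.66/10) = 2.323, G_3 = 10^(14.7/10) = 29.51
Friis cascade:
  F = 3.936 + (1.545 − 1)/0.2541 + (2.323 − 1)/7.674 = 6.254
NF = 10 log₁₀(6.254) = 7.96 dB

7.96 dB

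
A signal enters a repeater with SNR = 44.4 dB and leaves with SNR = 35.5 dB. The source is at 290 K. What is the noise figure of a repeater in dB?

8.9 dB

NF (dB) = SNR_in(dB) − SNR_out(dB) when the source is at T₀
NF = 44.4 − 35.5 = 8.9 dB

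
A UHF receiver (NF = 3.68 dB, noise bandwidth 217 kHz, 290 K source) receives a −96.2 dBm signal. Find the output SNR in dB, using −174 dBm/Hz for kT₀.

20.8 dB

Noise floor: N = −174 + 10 log₁₀(B) + NF
10 log₁₀(2.17×10⁵) = 53.36 dB
N = −174 + 53.36 + 3.68 = −116.96 dBm
SNR = P_sig − N = −96.2 − (−116.96) = 20.76 dB → 20.8 dB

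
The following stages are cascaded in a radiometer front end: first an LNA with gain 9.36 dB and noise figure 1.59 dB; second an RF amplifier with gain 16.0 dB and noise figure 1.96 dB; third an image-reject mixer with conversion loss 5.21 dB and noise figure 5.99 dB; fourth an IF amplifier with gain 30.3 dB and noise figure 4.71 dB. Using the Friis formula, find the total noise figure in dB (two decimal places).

Convert to linear (a loss of L dB is a gain of −L dB): F_i = 10^(NF_i/10), G_i = 10^(G_i,dB/10)
  Stage 1: F_1 = 10^(1.59/10) = 1.442, G_1 = 10^(9.36/10) = 8.630
  Stage 2: F_2 = 10^(1.96/10) = 1.570, G_2 = 10^(16.0/10) = 39.81
  Stage 3: F_3 = 10^(5.99/10) = 3.972, G_3 = 10^(−5.21/10) = 0.3013
  Stage 4: F_4 = 10^(4.71/10) = 2.958, G_4 = 10^(30.3/10) = 1072
Friis cascade:
  F = 1.442 + (1.570 − 1)/8.630 + (3.972 − 1)/343.6 + (2.958 − 1)/103.5 = 1.536
NF = 10 log₁₀(1.536) = 1.86 dB

1.86 dB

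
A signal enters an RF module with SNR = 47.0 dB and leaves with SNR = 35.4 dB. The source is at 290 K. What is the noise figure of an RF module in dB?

11.6 dB

NF (dB) = SNR_in(dB) − SNR_out(dB) when the source is at T₀
NF = 47.0 − 35.4 = 11.6 dB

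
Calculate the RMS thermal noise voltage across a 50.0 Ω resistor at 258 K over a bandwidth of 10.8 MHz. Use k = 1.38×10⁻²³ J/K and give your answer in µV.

V_n = √(4kTRB)
4kTRB = 4 × 1.38×10⁻²³ × 258 × 5.00×10¹ × 1.08×10⁷ = 7.69×10⁻¹² V²
V_n = √(7.69×10⁻¹²) = 2.77×10⁻⁶ V = 2.77 µV

2.77 µV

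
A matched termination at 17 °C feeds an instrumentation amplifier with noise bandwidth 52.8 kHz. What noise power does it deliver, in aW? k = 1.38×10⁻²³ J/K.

211 aW

T = 17 °C + 273.15 = 290.15 K
P_n = kTB = 1.38×10⁻²³ × 290.15 × 5.28×10⁴ = 2.11×10⁻¹⁶ W = 211 aW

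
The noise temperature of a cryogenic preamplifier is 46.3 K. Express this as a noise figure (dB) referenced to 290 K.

0.643 dB

F = 1 + T_e/T₀ = 1 + 46.3/290 = 1.15966
NF = 10 log₁₀(1.15966) = 0.643 dB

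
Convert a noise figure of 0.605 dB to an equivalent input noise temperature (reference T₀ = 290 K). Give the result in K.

43.3 K

F = 10^(0.605/10) = 1.14948
T_e = (F − 1)·T₀ = (1.14948 − 1) × 290 = 43.3 K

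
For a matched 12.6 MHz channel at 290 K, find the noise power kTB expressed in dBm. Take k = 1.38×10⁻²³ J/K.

−103.0 dBm

P_n = kTB = 1.38×10⁻²³ × 290 × 1.26×10⁷ = 5.04×10⁻¹⁴ W
In dBm: 10 log₁₀(5.04×10⁻¹⁴ / 10⁻³) = −103.0 dBm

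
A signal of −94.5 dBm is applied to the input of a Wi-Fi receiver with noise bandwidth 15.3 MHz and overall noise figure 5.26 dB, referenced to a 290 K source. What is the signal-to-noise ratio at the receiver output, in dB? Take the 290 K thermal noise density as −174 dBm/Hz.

2.4 dB

Noise floor: N = −174 + 10 log₁₀(B) + NF
10 log₁₀(1.53×10⁷) = 71.85 dB
N = −174 + 71.85 + 5.26 = −96.89 dBm
SNR = P_sig − N = −94.5 − (−96.89) = 2.39 dB → 2.4 dB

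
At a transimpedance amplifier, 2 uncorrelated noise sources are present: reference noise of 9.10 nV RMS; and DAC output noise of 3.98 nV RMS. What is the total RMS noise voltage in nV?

9.93 nV

Uncorrelated sources add in power (mean-square): V_tot = √(ΣV_i²)
V_tot = √[(9.10×10⁻⁹)² + (3.98×10⁻⁹)²] = 9.93×10⁻⁹ V = 9.93 nV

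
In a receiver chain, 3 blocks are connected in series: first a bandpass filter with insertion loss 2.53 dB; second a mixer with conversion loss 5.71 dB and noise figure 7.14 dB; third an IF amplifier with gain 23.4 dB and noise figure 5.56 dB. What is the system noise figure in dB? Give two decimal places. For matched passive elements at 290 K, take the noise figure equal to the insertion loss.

Convert to linear (a loss of L dB is a gain of −L dB): F_i = 10^(NF_i/10), G_i = 10^(G_i,dB/10)
  Stage 1: F_1 = 10^(2.53/10) = 1.791, G_1 = 10^(−2.53/10) = 0.5585
  Stage 2: F_2 = 10^(7.14/10) = 5.176, G_2 = 10^(−5.71/10) = 0.2685
  Stage 3: F_3 = 10^(5.56/10) = 3.597, G_3 = 10^(23.4/10) = 218.8
Friis cascade:
  F = 1.791 + (5.176 − 1)/0.5585 + (3.597 − 1)/0.1500 = 26.59
NF = 10 log₁₀(26.59) = 14.25 dB

14.25 dB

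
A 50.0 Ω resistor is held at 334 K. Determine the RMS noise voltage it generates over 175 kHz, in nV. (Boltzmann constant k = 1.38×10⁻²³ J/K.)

V_n = √(4kTRB)
4kTRB = 4 × 1.38×10⁻²³ × 334 × 5.00×10¹ × 1.75×10⁵ = 1.61×10⁻¹³ V²
V_n = √(1.61×10⁻¹³) = 4.02×10⁻⁷ V = 402 nV

402 nV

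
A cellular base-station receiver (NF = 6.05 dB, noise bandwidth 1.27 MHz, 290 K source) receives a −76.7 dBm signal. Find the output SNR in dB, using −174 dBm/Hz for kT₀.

Noise floor: N = −174 + 10 log₁₀(B) + NF
10 log₁₀(1.27×10⁶) = 61.04 dB
N = −174 + 61.04 + 6.05 = −106.91 dBm
SNR = P_sig − N = −76.7 − (−106.91) = 30.21 dB → 30.2 dB

30.2 dB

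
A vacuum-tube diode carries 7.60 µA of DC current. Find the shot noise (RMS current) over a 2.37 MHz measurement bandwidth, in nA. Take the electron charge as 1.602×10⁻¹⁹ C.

2.40 nA

I_n = √(2qI·B)
2qI·B = 2 × 1.602×10⁻¹⁹ × 7.60×10⁻⁶ × 2.37×10⁶ = 5.77×10⁻¹⁸ A²
I_n = √(5.77×10⁻¹⁸) = 2.40×10⁻⁹ A = 2.40 nA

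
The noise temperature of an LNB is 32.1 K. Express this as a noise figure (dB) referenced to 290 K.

0.456 dB

F = 1 + T_e/T₀ = 1 + 32.1/290 = 1.11069
NF = 10 log₁₀(1.11069) = 0.456 dB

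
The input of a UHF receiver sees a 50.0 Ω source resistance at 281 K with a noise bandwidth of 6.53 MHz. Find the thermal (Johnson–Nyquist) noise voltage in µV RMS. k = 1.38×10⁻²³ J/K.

2.25 µV

V_n = √(4kTRB)
4kTRB = 4 × 1.38×10⁻²³ × 281 × 5.00×10¹ × 6.53×10⁶ = 5.06×10⁻¹² V²
V_n = √(5.06×10⁻¹²) = 2.25×10⁻⁶ V = 2.25 µV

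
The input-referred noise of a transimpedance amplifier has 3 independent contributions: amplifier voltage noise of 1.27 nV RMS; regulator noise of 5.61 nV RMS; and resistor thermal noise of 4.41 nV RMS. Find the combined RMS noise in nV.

Uncorrelated sources add in power (mean-square): V_tot = √(ΣV_i²)
V_tot = √[(1.27×10⁻⁹)² + (5.61×10⁻⁹)² + (4.41×10⁻⁹)²] = 7.25×10⁻⁹ V = 7.25 nV

7.25 nV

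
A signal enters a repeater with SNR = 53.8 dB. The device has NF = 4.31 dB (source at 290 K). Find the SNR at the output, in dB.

49.49 dB

By definition F = SNR_in/SNR_out, so in dB: SNR_out = SNR_in − NF
SNR_out = 53.8 − 4.31 = 49.49 dB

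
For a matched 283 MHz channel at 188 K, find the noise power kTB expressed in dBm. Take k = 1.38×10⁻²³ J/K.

P_n = kTB = 1.38×10⁻²³ × 188 × 2.83×10⁸ = 7.34×10⁻¹³ W
In dBm: 10 log₁₀(7.34×10⁻¹³ / 10⁻³) = −91.3 dBm

−91.3 dBm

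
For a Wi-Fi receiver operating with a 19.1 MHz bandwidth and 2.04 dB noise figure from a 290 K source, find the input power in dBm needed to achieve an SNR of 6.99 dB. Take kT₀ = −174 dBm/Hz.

Sensitivity = −174 + 10 log₁₀(B) + NF + SNR_min
= −174 + 72.81 + 2.04 + 6.99
= −92.16 dBm → −92.2 dBm

−92.2 dBm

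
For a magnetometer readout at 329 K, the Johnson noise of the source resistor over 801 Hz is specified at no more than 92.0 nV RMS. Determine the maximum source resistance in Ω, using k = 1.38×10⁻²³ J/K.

582 Ω

Johnson–Nyquist: V_n = √(4kTRB) ⇒ R = V_n² / (4kTB)
4kTB = 4 × 1.38×10⁻²³ × 329 × 8.01×10² = 1.45×10⁻¹⁷
R = (9.20×10⁻⁸)² / 1.45×10⁻¹⁷ = 5.82×10² Ω = 582 Ω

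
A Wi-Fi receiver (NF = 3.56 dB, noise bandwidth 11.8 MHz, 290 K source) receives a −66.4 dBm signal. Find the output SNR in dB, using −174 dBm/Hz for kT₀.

33.3 dB

Noise floor: N = −174 + 10 log₁₀(B) + NF
10 log₁₀(1.18×10⁷) = 70.72 dB
N = −174 + 70.72 + 3.56 = −99.72 dBm
SNR = P_sig − N = −66.4 − (−99.72) = 33.32 dB → 33.3 dB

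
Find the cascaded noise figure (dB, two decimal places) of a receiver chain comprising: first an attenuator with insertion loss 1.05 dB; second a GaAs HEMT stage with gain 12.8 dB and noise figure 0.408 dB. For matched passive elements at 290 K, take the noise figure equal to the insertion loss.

Convert to linear (a loss of L dB is a gain of −L dB): F_i = 10^(NF_i/10), G_i = 10^(G_i,dB/10)
  Stage 1: F_1 = 10^(1.05/10) = 1.274, G_1 = 10^(−1.05/10) = 0.7852
  Stage 2: F_2 = 10^(0.408/10) = 1.098, G_2 = 10^(12.8/10) = 19.05
Friis cascade:
  F = 1.274 + (1.098 − 1)/0.7852 = 1.399
NF = 10 log₁₀(1.399) = 1.46 dB

1.46 dB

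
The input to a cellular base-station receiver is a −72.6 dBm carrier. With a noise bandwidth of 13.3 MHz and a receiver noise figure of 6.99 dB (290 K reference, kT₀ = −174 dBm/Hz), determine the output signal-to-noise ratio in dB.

Noise floor: N = −174 + 10 log₁₀(B) + NF
10 log₁₀(1.33×10⁷) = 71.24 dB
N = −174 + 71.24 + 6.99 = −95.77 dBm
SNR = P_sig − N = −72.6 − (−95.77) = 23.17 dB → 23.2 dB

23.2 dB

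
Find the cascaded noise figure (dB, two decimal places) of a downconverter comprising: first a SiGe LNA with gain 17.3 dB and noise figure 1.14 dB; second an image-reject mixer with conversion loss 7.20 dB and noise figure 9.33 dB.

Convert to linear (a loss of L dB is a gain of −L dB): F_i = 10^(NF_i/10), G_i = 10^(G_i,dB/10)
  Stage 1: F_1 = 10^(1.14/10) = 1.300, G_1 = 10^(17.3/10) = 53.70
  Stage 2: F_2 = 10^(9.33/10) = 8.570, G_2 = 10^(−7.20/10) = 0.1905
Friis cascade:
  F = 1.300 + (8.570 − 1)/53.70 = 1.441
NF = 10 log₁₀(1.441) = 1.59 dB

1.59 dB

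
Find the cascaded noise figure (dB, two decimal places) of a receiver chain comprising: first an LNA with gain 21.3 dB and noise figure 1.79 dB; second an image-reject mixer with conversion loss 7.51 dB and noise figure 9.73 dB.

1.97 dB

Convert to linear (a loss of L dB is a gain of −L dB): F_i = 10^(NF_i/10), G_i = 10^(G_i,dB/10)
  Stage 1: F_1 = 10^(1.79/10) = 1.510, G_1 = 10^(21.3/10) = 134.9
  Stage 2: F_2 = 10^(9.73/10) = 9.397, G_2 = 10^(−7.51/10) = 0.1774
Friis cascade:
  F = 1.510 + (9.397 − 1)/134.9 = 1.572
NF = 10 log₁₀(1.572) = 1.97 dB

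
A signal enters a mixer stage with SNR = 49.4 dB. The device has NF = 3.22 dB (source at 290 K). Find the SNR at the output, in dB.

46.18 dB

By definition F = SNR_in/SNR_out, so in dB: SNR_out = SNR_in − NF
SNR_out = 49.4 − 3.22 = 46.18 dB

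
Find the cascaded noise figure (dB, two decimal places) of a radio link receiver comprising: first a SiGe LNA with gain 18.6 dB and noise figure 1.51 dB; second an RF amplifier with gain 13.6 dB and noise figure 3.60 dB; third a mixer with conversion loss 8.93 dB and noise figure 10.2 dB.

1.58 dB

Convert to linear (a loss of L dB is a gain of −L dB): F_i = 10^(NF_i/10), G_i = 10^(G_i,dB/10)
  Stage 1: F_1 = 10^(1.51/10) = 1.416, G_1 = 10^(18.6/10) = 72.44
  Stage 2: F_2 = 10^(3.60/10) = 2.291, G_2 = 10^(13.6/10) = 22.91
  Stage 3: F_3 = 10^(10.2/10) = 10.47, G_3 = 10^(−8.93/10) = 0.1279
Friis cascade:
  F = 1.416 + (2.291 − 1)/72.44 + (10.47 − 1)/1660 = 1.439
NF = 10 log₁₀(1.439) = 1.58 dB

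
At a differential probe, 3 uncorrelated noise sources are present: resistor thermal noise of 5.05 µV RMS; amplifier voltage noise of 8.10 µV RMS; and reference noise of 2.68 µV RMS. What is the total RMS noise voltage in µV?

Uncorrelated sources add in power (mean-square): V_tot = √(ΣV_i²)
V_tot = √[(5.05×10⁻⁶)² + (8.10×10⁻⁶)² + (2.68×10⁻⁶)²] = 9.91×10⁻⁶ V = 9.91 µV

9.91 µV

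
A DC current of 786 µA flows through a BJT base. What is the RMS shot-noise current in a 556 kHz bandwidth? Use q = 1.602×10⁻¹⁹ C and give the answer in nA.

11.8 nA

I_n = √(2qI·B)
2qI·B = 2 × 1.602×10⁻¹⁹ × 7.86×10⁻⁴ × 5.56×10⁵ = 1.40×10⁻¹⁶ A²
I_n = √(1.40×10⁻¹⁶) = 1.18×10⁻⁸ A = 11.8 nA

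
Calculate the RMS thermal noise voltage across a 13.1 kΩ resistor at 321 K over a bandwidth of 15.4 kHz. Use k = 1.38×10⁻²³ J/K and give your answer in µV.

1.89 µV

V_n = √(4kTRB)
4kTRB = 4 × 1.38×10⁻²³ × 321 × 1.31×10⁴ × 1.54×10⁴ = 3.57×10⁻¹² V²
V_n = √(3.57×10⁻¹²) = 1.89×10⁻⁶ V = 1.89 µV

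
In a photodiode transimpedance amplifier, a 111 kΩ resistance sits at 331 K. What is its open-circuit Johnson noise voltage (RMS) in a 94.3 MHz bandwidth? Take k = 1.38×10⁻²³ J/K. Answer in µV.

V_n = √(4kTRB)
4kTRB = 4 × 1.38×10⁻²³ × 331 × 1.11×10⁵ × 9.43×10⁷ = 1.91×10⁻⁷ V²
V_n = √(1.91×10⁻⁷) = 4.37×10⁻⁴ V = 437 µV

437 µV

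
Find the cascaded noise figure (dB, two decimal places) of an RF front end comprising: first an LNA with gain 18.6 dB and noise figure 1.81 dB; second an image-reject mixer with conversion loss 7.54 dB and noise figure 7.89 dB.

Convert to linear (a loss of L dB is a gain of −L dB): F_i = 10^(NF_i/10), G_i = 10^(G_i,dB/10)
  Stage 1: F_1 = 10^(1.81/10) = 1.517, G_1 = 10^(18.6/10) = 72.44
  Stage 2: F_2 = 10^(7.89/10) = 6.152, G_2 = 10^(−7.54/10) = 0.1762
Friis cascade:
  F = 1.517 + (6.152 − 1)/72.44 = 1.588
NF = 10 log₁₀(1.588) = 2.01 dB

2.01 dB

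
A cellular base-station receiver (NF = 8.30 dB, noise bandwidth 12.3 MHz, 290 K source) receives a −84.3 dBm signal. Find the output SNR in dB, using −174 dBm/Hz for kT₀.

10.5 dB

Noise floor: N = −174 + 10 log₁₀(B) + NF
10 log₁₀(1.23×10⁷) = 70.9 dB
N = −174 + 70.9 + 8.30 = −94.80 dBm
SNR = P_sig − N = −84.3 − (−94.80) = 10.50 dB → 10.5 dB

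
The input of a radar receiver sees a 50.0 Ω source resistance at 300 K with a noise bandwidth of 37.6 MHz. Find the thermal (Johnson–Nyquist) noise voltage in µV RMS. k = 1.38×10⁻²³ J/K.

5.58 µV

V_n = √(4kTRB)
4kTRB = 4 × 1.38×10⁻²³ × 300 × 5.00×10¹ × 3.76×10⁷ = 3.11×10⁻¹¹ V²
V_n = √(3.11×10⁻¹¹) = 5.58×10⁻⁶ V = 5.58 µV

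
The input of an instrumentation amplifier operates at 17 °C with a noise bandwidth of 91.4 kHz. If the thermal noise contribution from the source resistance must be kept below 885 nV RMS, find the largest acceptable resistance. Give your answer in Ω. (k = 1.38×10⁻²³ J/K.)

T = 17 °C + 273.15 = 290.15 K
Johnson–Nyquist: V_n = √(4kTRB) ⇒ R = V_n² / (4kTB)
4kTB = 4 × 1.38×10⁻²³ × 290.15 × 9.14×10⁴ = 1.46×10⁻¹⁵
R = (8.85×10⁻⁷)² / 1.46×10⁻¹⁵ = 5.35×10² Ω = 535 Ω

535 Ω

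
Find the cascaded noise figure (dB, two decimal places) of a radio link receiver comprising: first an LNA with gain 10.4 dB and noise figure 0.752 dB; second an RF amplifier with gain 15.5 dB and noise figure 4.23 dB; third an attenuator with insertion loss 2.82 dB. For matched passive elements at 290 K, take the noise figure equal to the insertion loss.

Convert to linear (a loss of L dB is a gain of −L dB): F_i = 10^(NF_i/10), G_i = 10^(G_i,dB/10)
  Stage 1: F_1 = 10^(0.752/10) = 1.189, G_1 = 10^(10.4/10) = 10.96
  Stage 2: F_2 = 10^(4.23/10) = 2.649, G_2 = 10^(15.5/10) = 35.48
  Stage 3: F_3 = 10^(2.82/10) = 1.914, G_3 = 10^(−2.82/10) = 0.5224
Friis cascade:
  F = 1.189 + (2.649 − 1)/10.96 + (1.914 − 1)/389.0 = 1.342
NF = 10 log₁₀(1.342) = 1.28 dB

1.28 dB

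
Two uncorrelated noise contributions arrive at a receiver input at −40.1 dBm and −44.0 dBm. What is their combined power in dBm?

Convert to linear, add, convert back:
P₁ = 9.77×10⁻⁸ W, P₂ = 3.98×10⁻⁸ W
P_tot = 1.38×10⁻⁷ W → 10 log₁₀(P_tot / 10⁻³) = −38.6 dBm

−38.6 dBm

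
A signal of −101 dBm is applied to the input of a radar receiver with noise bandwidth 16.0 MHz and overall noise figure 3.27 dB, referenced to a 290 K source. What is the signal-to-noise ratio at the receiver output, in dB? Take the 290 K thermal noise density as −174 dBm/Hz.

−2.3 dB

Noise floor: N = −174 + 10 log₁₀(B) + NF
10 log₁₀(1.60×10⁷) = 72.04 dB
N = −174 + 72.04 + 3.27 = −98.69 dBm
SNR = P_sig − N = −101 − (−98.69) = −2.31 dB → −2.3 dB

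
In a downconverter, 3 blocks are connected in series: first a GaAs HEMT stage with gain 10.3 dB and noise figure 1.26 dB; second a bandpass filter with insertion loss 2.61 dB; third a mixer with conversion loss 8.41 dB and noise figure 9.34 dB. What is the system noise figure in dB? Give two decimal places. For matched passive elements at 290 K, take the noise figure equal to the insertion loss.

Convert to linear (a loss of L dB is a gain of −L dB): F_i = 10^(NF_i/10), G_i = 10^(G_i,dB/10)
  Stage 1: F_1 = 10^(1.26/10) = 1.337, G_1 = 10^(10.3/10) = 10.72
  Stage 2: F_2 = 10^(2.61/10) = 1.824, G_2 = 10^(−2.61/10) = 0.5483
  Stage 3: F_3 = 10^(9.34/10) = 8.590, G_3 = 10^(−8.41/10) = 0.1442
Friis cascade:
  F = 1.337 + (1.824 − 1)/10.72 + (8.590 − 1)/5.875 = 2.705
NF = 10 log₁₀(2.705) = 4.32 dB

4.32 dB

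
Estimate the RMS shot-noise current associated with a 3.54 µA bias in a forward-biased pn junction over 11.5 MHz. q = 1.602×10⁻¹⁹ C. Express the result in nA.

I_n = √(2qI·B)
2qI·B = 2 × 1.602×10⁻¹⁹ × 3.54×10⁻⁶ × 1.15×10⁷ = 1.30×10⁻¹⁷ A²
I_n = √(1.30×10⁻¹⁷) = 3.61×10⁻⁹ A = 3.61 nA

3.61 nA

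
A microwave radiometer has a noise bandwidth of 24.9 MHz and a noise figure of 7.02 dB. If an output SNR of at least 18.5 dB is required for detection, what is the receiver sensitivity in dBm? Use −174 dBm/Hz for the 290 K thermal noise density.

−74.5 dBm

Sensitivity = −174 + 10 log₁₀(B) + NF + SNR_min
= −174 + 73.96 + 7.02 + 18.5
= −74.52 dBm → −74.5 dBm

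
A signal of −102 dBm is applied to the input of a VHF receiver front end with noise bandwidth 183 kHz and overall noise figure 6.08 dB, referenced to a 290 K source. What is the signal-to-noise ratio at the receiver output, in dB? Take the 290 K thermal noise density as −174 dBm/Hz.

13.3 dB

Noise floor: N = −174 + 10 log₁₀(B) + NF
10 log₁₀(1.83×10⁵) = 52.62 dB
N = −174 + 52.62 + 6.08 = −115.30 dBm
SNR = P_sig − N = −102 − (−115.30) = 13.30 dB → 13.3 dB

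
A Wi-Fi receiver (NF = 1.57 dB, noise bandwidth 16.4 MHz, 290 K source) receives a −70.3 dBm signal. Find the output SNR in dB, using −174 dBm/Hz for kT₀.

30.0 dB

Noise floor: N = −174 + 10 log₁₀(B) + NF
10 log₁₀(1.64×10⁷) = 72.15 dB
N = −174 + 72.15 + 1.57 = −100.28 dBm
SNR = P_sig − N = −70.3 − (−100.28) = 29.98 dB → 30.0 dB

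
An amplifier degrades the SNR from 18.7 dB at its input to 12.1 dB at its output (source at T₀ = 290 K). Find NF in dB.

6.6 dB

NF (dB) = SNR_in(dB) − SNR_out(dB) when the source is at T₀
NF = 18.7 − 12.1 = 6.6 dB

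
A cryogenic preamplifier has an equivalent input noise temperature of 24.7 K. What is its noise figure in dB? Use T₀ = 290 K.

F = 1 + T_e/T₀ = 1 + 24.7/290 = 1.08517
NF = 10 log₁₀(1.08517) = 0.355 dB

0.355 dB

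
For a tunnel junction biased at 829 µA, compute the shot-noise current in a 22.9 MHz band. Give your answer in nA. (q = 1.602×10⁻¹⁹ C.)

78.0 nA

I_n = √(2qI·B)
2qI·B = 2 × 1.602×10⁻¹⁹ × 8.29×10⁻⁴ × 2.29×10⁷ = 6.08×10⁻¹⁵ A²
I_n = √(6.08×10⁻¹⁵) = 7.80×10⁻⁸ A = 78.0 nA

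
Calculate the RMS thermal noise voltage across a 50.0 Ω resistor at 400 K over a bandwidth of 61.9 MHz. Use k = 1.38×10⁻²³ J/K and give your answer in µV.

V_n = √(4kTRB)
4kTRB = 4 × 1.38×10⁻²³ × 400 × 5.00×10¹ × 6.19×10⁷ = 6.83×10⁻¹¹ V²
V_n = √(6.83×10⁻¹¹) = 8.27×10⁻⁶ V = 8.27 µV

8.27 µV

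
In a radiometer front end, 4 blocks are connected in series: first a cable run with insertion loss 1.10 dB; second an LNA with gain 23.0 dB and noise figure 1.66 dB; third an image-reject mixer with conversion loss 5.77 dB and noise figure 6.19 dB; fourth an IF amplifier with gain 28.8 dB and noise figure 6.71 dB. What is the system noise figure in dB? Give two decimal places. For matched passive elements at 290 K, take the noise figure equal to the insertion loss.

3.01 dB

Convert to linear (a loss of L dB is a gain of −L dB): F_i = 10^(NF_i/10), G_i = 10^(G_i,dB/10)
  Stage 1: F_1 = 10^(1.10/10) = 1.288, G_1 = 10^(−1.10/10) = 0.7762
  Stage 2: F_2 = 10^(1.66/10) = 1.466, G_2 = 10^(23.0/10) = 199.5
  Stage 3: F_3 = 10^(6.19/10) = 4.159, G_3 = 10^(−5.77/10) = 0.2649
  Stage 4: F_4 = 10^(6.71/10) = 4.688, G_4 = 10^(28.8/10) = 758.6
Friis cascade:
  F = 1.288 + (1.466 − 1)/0.7762 + (4.159 − 1)/154.9 + (4.688 − 1)/41.02 = 1.998
NF = 10 log₁₀(1.998) = 3.01 dB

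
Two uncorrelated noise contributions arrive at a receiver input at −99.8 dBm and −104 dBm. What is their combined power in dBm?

−98.4 dBm

Convert to linear, add, convert back:
P₁ = 1.05×10⁻¹³ W, P₂ = 3.98×10⁻¹⁴ W
P_tot = 1.45×10⁻¹³ W → 10 log₁₀(P_tot / 10⁻³) = −98.4 dBm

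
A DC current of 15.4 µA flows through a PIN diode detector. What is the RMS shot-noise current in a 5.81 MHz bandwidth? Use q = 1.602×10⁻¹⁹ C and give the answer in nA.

5.35 nA

I_n = √(2qI·B)
2qI·B = 2 × 1.602×10⁻¹⁹ × 1.54×10⁻⁵ × 5.81×10⁶ = 2.87×10⁻¹⁷ A²
I_n = √(2.87×10⁻¹⁷) = 5.35×10⁻⁹ A = 5.35 nA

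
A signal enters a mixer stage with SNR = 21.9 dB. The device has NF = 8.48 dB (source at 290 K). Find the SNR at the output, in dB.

By definition F = SNR_in/SNR_out, so in dB: SNR_out = SNR_in − NF
SNR_out = 21.9 − 8.48 = 13.42 dB

13.42 dB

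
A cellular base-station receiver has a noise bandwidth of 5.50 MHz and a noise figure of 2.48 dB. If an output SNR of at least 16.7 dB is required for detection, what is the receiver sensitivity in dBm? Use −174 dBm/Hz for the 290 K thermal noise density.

−87.4 dBm

Sensitivity = −174 + 10 log₁₀(B) + NF + SNR_min
= −174 + 67.4 + 2.48 + 16.7
= −87.42 dBm → −87.4 dBm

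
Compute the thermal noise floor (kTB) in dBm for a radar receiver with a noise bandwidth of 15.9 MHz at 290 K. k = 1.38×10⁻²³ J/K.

P_n = kTB = 1.38×10⁻²³ × 290 × 1.59×10⁷ = 6.36×10⁻¹⁴ W
In dBm: 10 log₁₀(6.36×10⁻¹⁴ / 10⁻³) = −102.0 dBm

−102.0 dBm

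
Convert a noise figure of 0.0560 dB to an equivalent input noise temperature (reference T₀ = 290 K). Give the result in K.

F = 10^(0.0560/10) = 1.01298
T_e = (F − 1)·T₀ = (1.01298 − 1) × 290 = 3.76 K

3.76 K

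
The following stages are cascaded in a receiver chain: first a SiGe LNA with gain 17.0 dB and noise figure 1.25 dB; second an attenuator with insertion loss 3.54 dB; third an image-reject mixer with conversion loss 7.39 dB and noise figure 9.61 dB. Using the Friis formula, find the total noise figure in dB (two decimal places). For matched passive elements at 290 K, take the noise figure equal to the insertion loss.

2.37 dB

Convert to linear (a loss of L dB is a gain of −L dB): F_i = 10^(NF_i/10), G_i = 10^(G_i,dB/10)
  Stage 1: F_1 = 10^(1.25/10) = 1.334, G_1 = 10^(17.0/10) = 50.12
  Stage 2: F_2 = 10^(3.54/10) = 2.259, G_2 = 10^(−3.54/10) = 0.4426
  Stage 3: F_3 = 10^(9.61/10) = 9.141, G_3 = 10^(−7.39/10) = 0.1824
Friis cascade:
  F = 1.334 + (2.259 − 1)/50.12 + (9.141 − 1)/22.18 = 1.726
NF = 10 log₁₀(1.726) = 2.37 dB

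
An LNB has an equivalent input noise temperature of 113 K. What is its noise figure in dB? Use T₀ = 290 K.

1.43 dB

F = 1 + T_e/T₀ = 1 + 113/290 = 1.38966
NF = 10 log₁₀(1.38966) = 1.43 dB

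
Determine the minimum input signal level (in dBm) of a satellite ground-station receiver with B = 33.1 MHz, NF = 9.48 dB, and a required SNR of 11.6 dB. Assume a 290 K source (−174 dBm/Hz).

−77.7 dBm

Sensitivity = −174 + 10 log₁₀(B) + NF + SNR_min
= −174 + 75.2 + 9.48 + 11.6
= −77.72 dBm → −77.7 dBm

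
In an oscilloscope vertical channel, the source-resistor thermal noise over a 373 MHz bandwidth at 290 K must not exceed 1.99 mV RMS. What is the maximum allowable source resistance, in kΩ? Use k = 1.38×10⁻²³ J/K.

663 kΩ

Johnson–Nyquist: V_n = √(4kTRB) ⇒ R = V_n² / (4kTB)
4kTB = 4 × 1.38×10⁻²³ × 290 × 3.73×10⁸ = 5.97×10⁻¹²
R = (1.99×10⁻³)² / 5.97×10⁻¹² = 6.63×10⁵ Ω = 663 kΩ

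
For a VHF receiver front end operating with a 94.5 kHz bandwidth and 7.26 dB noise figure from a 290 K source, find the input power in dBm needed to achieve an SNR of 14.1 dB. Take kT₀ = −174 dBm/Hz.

Sensitivity = −174 + 10 log₁₀(B) + NF + SNR_min
= −174 + 49.75 + 7.26 + 14.1
= −102.89 dBm → −102.9 dBm

−102.9 dBm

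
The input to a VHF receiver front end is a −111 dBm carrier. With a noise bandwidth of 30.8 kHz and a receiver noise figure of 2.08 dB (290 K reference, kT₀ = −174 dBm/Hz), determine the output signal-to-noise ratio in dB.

Noise floor: N = −174 + 10 log₁₀(B) + NF
10 log₁₀(3.08×10⁴) = 44.89 dB
N = −174 + 44.89 + 2.08 = −127.03 dBm
SNR = P_sig − N = −111 − (−127.03) = 16.03 dB → 16.0 dB

16.0 dB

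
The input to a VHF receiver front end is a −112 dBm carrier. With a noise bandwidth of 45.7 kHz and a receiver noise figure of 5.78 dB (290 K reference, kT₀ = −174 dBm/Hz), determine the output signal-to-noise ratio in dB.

9.6 dB

Noise floor: N = −174 + 10 log₁₀(B) + NF
10 log₁₀(4.57×10⁴) = 46.6 dB
N = −174 + 46.6 + 5.78 = −121.62 dBm
SNR = P_sig − N = −112 − (−121.62) = 9.62 dB → 9.6 dB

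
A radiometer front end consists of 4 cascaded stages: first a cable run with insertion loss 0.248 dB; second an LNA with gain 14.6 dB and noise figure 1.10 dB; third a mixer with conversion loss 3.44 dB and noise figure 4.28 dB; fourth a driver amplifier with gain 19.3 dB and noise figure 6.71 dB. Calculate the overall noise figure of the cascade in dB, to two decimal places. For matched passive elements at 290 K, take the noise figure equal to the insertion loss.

2.37 dB

Convert to linear (a loss of L dB is a gain of −L dB): F_i = 10^(NF_i/10), G_i = 10^(G_i,dB/10)
  Stage 1: F_1 = 10^(0.248/10) = 1.059, G_1 = 10^(−0.248/10) = 0.9445
  Stage 2: F_2 = 10^(1.10/10) = 1.288, G_2 = 10^(14.6/10) = 28.84
  Stage 3: F_3 = 10^(4.28/10) = 2.679, G_3 = 10^(−3.44/10) = 0.4529
  Stage 4: F_4 = 10^(6.71/10) = 4.688, G_4 = 10^(19.3/10) = 85.11
Friis cascade:
  F = 1.059 + (1.288 − 1)/0.9445 + (2.679 − 1)/27.24 + (4.688 − 1)/12.34 = 1.725
NF = 10 log₁₀(1.725) = 2.37 dB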